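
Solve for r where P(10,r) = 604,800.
7

Explanation: P(10,r) = 10·9·…·(10−r+1), a product of r factors. Multiplying down from 10: 10 = 10; 10·9 = 90; 10·9·8 = 720; 10·9·8·7 = 5,040; 10·9·8·7·6 = 30,240; 10·9·8·7·6·5 = 151,200; 10·9·8·7·6·5·4 = 604,800 ✓ (7 factors). So r = 7.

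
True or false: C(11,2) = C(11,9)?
C(11,2) = C(11,11-2) by the symmetry property; both equal 55.
Final answer: True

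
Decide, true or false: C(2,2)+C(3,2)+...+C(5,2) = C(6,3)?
True
Hockey stick identity gives Σ = C(6,3) = 20; RHS C(6,3) = 20.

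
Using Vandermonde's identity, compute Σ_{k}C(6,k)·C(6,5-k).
= C(6+6,5) = C(12,5) = 792.

Answer: 792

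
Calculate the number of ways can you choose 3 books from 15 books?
455

Solution: C(15,3) = 15! / (3! × (15-3)!)
         = 15! / (3! × 12!)
         = 455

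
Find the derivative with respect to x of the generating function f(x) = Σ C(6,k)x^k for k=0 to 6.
Σ k·C(6,k)x^(k-1) for k=1 to 6

Explanation: Term-by-term differentiation gives Σ k·C(6,k)x^{k-1} for k=1 to 6.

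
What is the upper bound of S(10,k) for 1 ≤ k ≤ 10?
Row S(10,k) for k = 1..10 (via S(n,k) = k·S(n−1,k) + S(n−1,k−1)): 1, 511, 9,330, 34,105, 42,525, 22,827, 5,880, 750, 45, 1. The row is unimodal; maximum at k = 5: 42,525.

Answer: 42,525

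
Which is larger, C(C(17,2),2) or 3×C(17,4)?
C(C(17,2),2)

Working:
C(C(17,2),2)=9,180, 3×C(17,4)=7,140.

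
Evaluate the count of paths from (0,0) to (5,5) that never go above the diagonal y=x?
42

Solution: Counted by the Catalan number C_5: C_5 = C(10,5)/(5+1) = 252/6 = 42.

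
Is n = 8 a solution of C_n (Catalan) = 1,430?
Yes

Reasoning: C_8 = C(16,8)/(8+1) = 12,870/9 = 1,430, which equals 1,430.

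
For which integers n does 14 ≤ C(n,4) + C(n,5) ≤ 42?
6

Working:
C(5,4)+C(5,5)=6; C(6,4)+C(6,5)=21; C(7,4)+C(7,5)=56. So valid n = 6.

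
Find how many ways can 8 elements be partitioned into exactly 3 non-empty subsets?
966

This equals S(8,3), the Stirling number of the 2nd kind.
Using the Stirling recurrence: S(n,k) = k·S(n-1,k) + S(n-1,k-1)
S(8,3) = 3·S(7,3) + S(7,2)
         = 3·301 + 63
         = 903 + 63
         = 966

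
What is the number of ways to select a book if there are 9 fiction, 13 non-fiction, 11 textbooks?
33

Working:
By the addition principle: 9 + 13 + 11 = 33.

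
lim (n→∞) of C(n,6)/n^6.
1/720
C(n,6) ≈ n^6/6! for large n. Limit = 1/6! = 1/720.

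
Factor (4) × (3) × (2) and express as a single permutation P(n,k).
P(4,3) = 4!/(1)!

Solution: Product of 3 consecutive descending integers starting at 4: P(4,3) = 4!/1! = 24.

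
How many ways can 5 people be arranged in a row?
120

Explanation: Arrangements of 5 distinct objects: 5! = 120.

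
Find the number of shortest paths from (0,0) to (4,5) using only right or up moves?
126

Explanation: Choose 4 rights from 9 moves: C(9,4) = 126.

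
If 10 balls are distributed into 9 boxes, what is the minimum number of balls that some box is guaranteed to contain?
2

Explanation: Pigeonhole: ⌈10/9⌉ = 2.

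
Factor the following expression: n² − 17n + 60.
(n − 5)(n − 12)

Solution: Seek roots whose sum is 17 and product is 60: (5, 12). So n² − 17n + 60 = (n − 5)(n − 12).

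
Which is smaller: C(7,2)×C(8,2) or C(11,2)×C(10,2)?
C(7,2)×C(8,2)=588, C(11,2)×C(10,2)=2,475.
Final answer: C(7,2)×C(8,2)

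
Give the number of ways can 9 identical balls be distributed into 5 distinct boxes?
715

C(9+5-1, 5-1) = C(13, 4) = 715.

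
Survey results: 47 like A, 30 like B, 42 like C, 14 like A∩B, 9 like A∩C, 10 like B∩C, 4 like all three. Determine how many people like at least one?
90

Explanation: |A∪B∪C| = 47+30+42-14-9-10+4 = 90.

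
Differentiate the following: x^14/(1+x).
(14x^13(1+x) - x^14)/(1+x)²

Quotient rule: [14x^{13}(1+x) - x^14]/(1+x)².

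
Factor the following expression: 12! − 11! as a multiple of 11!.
11 × 11! = 439,084,800
12! − 11! = 12·11! − 11! = (12 − 1)·11! = 11 × 11! = 439,084,800.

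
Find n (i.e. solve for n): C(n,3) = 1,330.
21

Reasoning: C(n,3) = n(n−1)(n−2)/3! is increasing in n, and n(n−1)(n−2) = 3!·1,330 = 7,980 ≈ (n−1)^3 gives n ≈ 21.0. Check: C(19,3) = 969, C(20,3) = 1,140, C(21,3) = 1,330 ✓. So n = 21.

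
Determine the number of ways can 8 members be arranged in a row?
40,320

Reasoning: Arrangements of 8 distinct objects: 8! = 40,320.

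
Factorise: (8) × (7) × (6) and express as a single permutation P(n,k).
P(8,3) = 8!/(5)!

Working:
Product of 3 consecutive descending integers starting at 8: P(8,3) = 8!/5! = 336.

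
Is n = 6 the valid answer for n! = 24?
No

6! = 6·5! = 6·120 = 720, which does not equal 24.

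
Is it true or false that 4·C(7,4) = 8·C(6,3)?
False

Absorption identity k·C(n,k) = n·C(n-1,k-1). LHS = 4·35 = 140; RHS = 8·20 = 160.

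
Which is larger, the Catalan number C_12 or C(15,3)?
C_12 = C(24,12)/(12+1) = 2,704,156/13 = 208,012; C(15,3) = 455.
Final answer: C_12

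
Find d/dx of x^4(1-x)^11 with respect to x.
4x^3(1-x)^11 - 11x^4(1-x)^10

Reasoning: Product rule: 4x^{3}(1-x)^{11} + x^4·(-11)(1-x)^{10}.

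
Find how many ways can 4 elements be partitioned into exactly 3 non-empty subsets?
6

Solution: This equals S(4,3), the Stirling number of the 2nd kind.
Using the Stirling recurrence: S(n,k) = k·S(n-1,k) + S(n-1,k-1)
S(4,3) = 3·S(3,3) + S(3,2)
         = 3·1 + 3
         = 3 + 3
         = 6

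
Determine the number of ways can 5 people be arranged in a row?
Arrangements of 5 distinct objects: 5! = 120.

Answer: 120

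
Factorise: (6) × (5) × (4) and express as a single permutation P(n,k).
P(6,3) = 6!/(3)!

Solution: Product of 3 consecutive descending integers starting at 6: P(6,3) = 6!/3! = 120.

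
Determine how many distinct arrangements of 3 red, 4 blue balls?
35

Solution: Multinomial: 7!/(3! × 4!) = 35.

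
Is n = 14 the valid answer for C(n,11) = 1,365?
No

Working:
C(14,11) = 14·13·12·11·10·9·8·7·6·5·4/11! = 14,529,715,200/39,916,800 = 364, which does not equal 1,365.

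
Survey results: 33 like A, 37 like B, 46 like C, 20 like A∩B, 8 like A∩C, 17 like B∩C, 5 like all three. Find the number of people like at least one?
76
|A∪B∪C| = 33+37+46-20-8-17+5 = 76.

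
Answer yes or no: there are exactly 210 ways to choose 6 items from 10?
C(10,6) = 210.

Answer: Yes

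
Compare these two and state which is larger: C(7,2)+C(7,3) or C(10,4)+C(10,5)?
C(10,4)+C(10,5)

First=56, Second=462.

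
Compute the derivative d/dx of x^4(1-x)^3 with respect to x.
4x^3(1-x)^3 - 3x^4(1-x)^2

Explanation: Product rule: 4x^{3}(1-x)^{3} + x^4·(-3)(1-x)^{2}.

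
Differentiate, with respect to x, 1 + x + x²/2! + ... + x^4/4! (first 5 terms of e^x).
1 + x + x²/2! + ... + x^3/3!

Explanation: Differentiating term by term gives the first 4 terms of e^x.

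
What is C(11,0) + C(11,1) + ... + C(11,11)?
2,048

Reasoning: Sum of binomial coefficients = 2^11 = 2,048.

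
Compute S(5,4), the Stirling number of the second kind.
10

Solution: Using the Stirling recurrence: S(n,k) = k·S(n-1,k) + S(n-1,k-1)
S(5,4) = 4·S(4,4) + S(4,3)
         = 4·1 + 6
         = 4 + 6
         = 10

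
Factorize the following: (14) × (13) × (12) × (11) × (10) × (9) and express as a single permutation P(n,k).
P(14,6) = 14!/(8)!
Product of 6 consecutive descending integers starting at 14: P(14,6) = 14!/8! = 2,162,160.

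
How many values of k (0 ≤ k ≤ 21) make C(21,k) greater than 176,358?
6
Row 21 is unimodal and symmetric about k=21/2. C(21,7)=116,280 ≤ 176,358; C(21,8)=203,490 > 176,358; by symmetry C(21,k) > 176,358 for k = 8..13. That's 13 - 8 + 1 = 6 values.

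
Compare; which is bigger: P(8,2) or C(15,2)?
C(15,2)

Working:
P(8,2)=56, C(15,2)=105.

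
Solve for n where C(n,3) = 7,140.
36

Reasoning: C(n,3) = n(n−1)(n−2)/3! is increasing in n, and n(n−1)(n−2) = 3!·7,140 = 42,840 ≈ (n−1)^3 gives n ≈ 36.0. Check: C(34,3) = 5,984, C(35,3) = 6,545, C(36,3) = 7,140 ✓. So n = 36.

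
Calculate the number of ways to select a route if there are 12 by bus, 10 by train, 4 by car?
26

By the addition principle: 12 + 10 + 4 = 26.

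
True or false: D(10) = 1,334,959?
Derangements of 10 elements: D(10) = (10-1)·[D(9) + D(8)] = 9·[133,496 + 14,833] = 1,334,961.

Answer: False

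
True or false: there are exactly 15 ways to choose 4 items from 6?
C(6,4) = 15.

Answer: True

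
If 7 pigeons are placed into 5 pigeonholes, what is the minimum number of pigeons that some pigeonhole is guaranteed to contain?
2

Solution: Pigeonhole: ⌈7/5⌉ = 2.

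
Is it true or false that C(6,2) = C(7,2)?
False

Explanation: LHS = C(6,2) = 15; RHS = C(7,2) = 21. 15 ≠ 21, so the statement does not hold.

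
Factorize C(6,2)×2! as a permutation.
P(6,2)
C(6,2)×2! = [6!/(2!(4)!)]×2! = 6!/(4)! = P(6,2) = 30.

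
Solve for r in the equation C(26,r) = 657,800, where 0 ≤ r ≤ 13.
7
C(26,r) is increasing for 0 ≤ r ≤ 13. Stepping up (C(26,r+1) = C(26,r)·(26−r)/(r+1)): C(26,1) = 26, C(26,2) = 325, C(26,3) = 2,600, C(26,4) = 14,950, C(26,5) = 65,780, C(26,6) = 230,230, C(26,7) = 657,800 ✓. So r = 7.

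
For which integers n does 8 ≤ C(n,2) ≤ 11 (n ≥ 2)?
5

Reasoning: C(4,2)=6; C(5,2)=10; C(6,2)=15. So valid n = 5.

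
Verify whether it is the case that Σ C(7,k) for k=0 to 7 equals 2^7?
Binomial theorem: Σ C(7,k) = (1+1)^7 = 2^7 = 128; RHS 2^7 = 128.
Final answer: True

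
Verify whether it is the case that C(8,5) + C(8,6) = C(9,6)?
Pascal's identity: LHS = 56 + 28 = 84; RHS = C(9,6) = 84. Both sides agree, so the statement holds.
Final answer: True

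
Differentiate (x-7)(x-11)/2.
d/dx[(x-7)(x-11)] = (x-11) + (x-7) = 2x - 18. Dividing by 2 gives (2x - 18)/2.

Answer: (2x - 18)/2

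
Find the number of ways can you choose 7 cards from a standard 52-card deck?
133,784,560

Working:
C(52,7) = 133,784,560.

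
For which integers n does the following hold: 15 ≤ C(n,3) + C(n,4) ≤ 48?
5, 6

C(4,3)+C(4,4)=5; C(5,3)+C(5,4)=15; C(6,3)+C(6,4)=35; C(7,3)+C(7,4)=70. So valid n = 5, 6.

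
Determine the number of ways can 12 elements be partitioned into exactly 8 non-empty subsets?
159,027

This equals S(12,8), the Stirling number of the 2nd kind.
Using the Stirling recurrence: S(n,k) = k·S(n-1,k) + S(n-1,k-1)
S(12,8) = 8·S(11,8) + S(11,7)
         = 8·11880 + 63987
         = 95040 + 63987
         = 159,027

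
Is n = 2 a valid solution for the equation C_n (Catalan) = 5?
C_2 = C(4,2)/(2+1) = 6/3 = 2, which does not equal 5.
Final answer: No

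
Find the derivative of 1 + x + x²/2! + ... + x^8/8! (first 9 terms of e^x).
Differentiating term by term gives the first 8 terms of e^x.

Answer: 1 + x + x²/2! + ... + x^7/7!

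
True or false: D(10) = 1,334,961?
True

Explanation: Derangements of 10 elements: D(10) = (10-1)·[D(9) + D(8)] = 9·[133,496 + 14,833] = 1,334,961.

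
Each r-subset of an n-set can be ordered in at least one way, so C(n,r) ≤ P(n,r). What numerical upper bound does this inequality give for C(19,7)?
253,955,520

Working:
P(19,7) = 19·18·17·16·15·14·13 = 253,955,520, so C(19,7) ≤ 253,955,520. (The bound is loose by a factor of 7! = 5,040: C(19,7) = 253,955,520/5,040 = 50,388.)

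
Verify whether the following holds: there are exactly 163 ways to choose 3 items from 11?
False

Solution: C(11,3) = 165 ≠ 163.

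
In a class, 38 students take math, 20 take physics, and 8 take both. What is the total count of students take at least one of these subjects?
50

Solution: |A∪B| = |A|+|B|-|A∩B| = 38+20-8 = 50.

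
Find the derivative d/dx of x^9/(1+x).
(9x^8(1+x) - x^9)/(1+x)²

Working:
Quotient rule: [9x^{8}(1+x) - x^9]/(1+x)².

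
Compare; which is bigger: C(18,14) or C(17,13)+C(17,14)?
Equal

Reasoning: By Pascal's identity: C(18,14) = C(17,13)+C(17,14) = 3,060. Equal.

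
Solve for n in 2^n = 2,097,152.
2,097,152 = 1,024 × 1,024 × 2 = 2^10 × 2^10 × 2^1 = 2^21, so n = 21.
Final answer: 21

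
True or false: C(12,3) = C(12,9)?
True

Reasoning: C(12,3) = C(12,12-3) by the symmetry property; both equal 220.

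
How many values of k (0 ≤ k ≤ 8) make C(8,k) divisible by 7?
5

Reasoning: Checking C(8,k) mod 7 for k = 0..8: divisible at k = 2, 3, 4, 5, 6. That's 5 values.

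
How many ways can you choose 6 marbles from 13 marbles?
C(13,6) = 13! / (6! × (13-6)!)
         = 13! / (6! × 7!)
         = 1,716

Answer: 1,716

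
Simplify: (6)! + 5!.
(6)! + 5! = (6)·5! + 5! = (6+1)·5! = 7·5! = 840.

Answer: 840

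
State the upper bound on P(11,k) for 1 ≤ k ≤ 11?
39,916,800

Solution: P(11,k) increases in k, so maximum at k = 11: 11! = 39,916,800.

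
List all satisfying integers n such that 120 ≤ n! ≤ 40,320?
5, 6, 7, 8

Reasoning: n! is strictly increasing; 5! = 120 and 8! = 40,320, so valid n = 5, 6, 7, 8.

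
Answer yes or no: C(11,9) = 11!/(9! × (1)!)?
The correct denominator is 9!×2!, giving C(11,9) = 55; the stated RHS is 11!/(9!×1!) = 110 ≠ 55, so the statement does not hold.
Final answer: No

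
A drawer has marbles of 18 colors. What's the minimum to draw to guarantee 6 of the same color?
91

Solution: Worst case: 5 of each = 90. One more: 91.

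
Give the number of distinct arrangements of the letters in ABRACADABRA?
83,160
Word has 11 letters (A=5, B=2, R=2, C=1, D=1). Arrangements: 11!/Π(k!) = 83,160.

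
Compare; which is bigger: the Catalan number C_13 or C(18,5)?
C_13

C_13 = C(26,13)/(13+1) = 10,400,600/14 = 742,900; C(18,5) = 8,568.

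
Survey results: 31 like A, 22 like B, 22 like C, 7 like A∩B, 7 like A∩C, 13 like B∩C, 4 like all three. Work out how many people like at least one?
52

Working:
|A∪B∪C| = 31+22+22-7-7-13+4 = 52.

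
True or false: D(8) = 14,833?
True

Working:
Derangements of 8 elements: D(8) = (8-1)·[D(7) + D(6)] = 7·[1,854 + 265] = 14,833.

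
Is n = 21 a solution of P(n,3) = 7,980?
Yes

Working:
P(21,3) = 21·20·19 = 7,980, which equals 7,980.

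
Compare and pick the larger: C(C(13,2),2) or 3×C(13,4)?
C(C(13,2),2)

Working:
C(C(13,2),2)=3,003, 3×C(13,4)=2,145.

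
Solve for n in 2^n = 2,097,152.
21

Working:
2,097,152 = 1,024 × 1,024 × 2 = 2^10 × 2^10 × 2^1 = 2^21, so n = 21.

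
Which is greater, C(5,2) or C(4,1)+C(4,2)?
Equal

Working:
By Pascal's identity: C(5,2) = C(4,1)+C(4,2) = 10. Equal.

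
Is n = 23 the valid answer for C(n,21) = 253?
Yes

Reasoning: C(23,21) = 23·22·21·20·19·18·17·16·15·14·13·12·11·10·9·8·7·6·5·4·3/21! = 12,926,008,369,442,488,320,000/51,090,942,171,709,440,000 = 253, which equals 253.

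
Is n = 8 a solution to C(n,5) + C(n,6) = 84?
Yes

C(8,5) + C(8,6) = 56 + 28 = 84, which equals 84.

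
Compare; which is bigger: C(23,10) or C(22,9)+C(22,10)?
Equal

By Pascal's identity: C(23,10) = C(22,9)+C(22,10) = 1,144,066. Equal.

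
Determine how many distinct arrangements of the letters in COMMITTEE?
45,360
Word has 9 letters (C=1, O=1, M=2, I=1, T=2, E=2). Arrangements: 9!/Π(k!) = 45,360.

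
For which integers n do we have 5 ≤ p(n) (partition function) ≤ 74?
4, 5, 6, 7, 8, 9, 10, 11

Explanation: Tabulating p(n) via p(n) = p(n−1) + p(n−2) − p(n−5) − p(n−7) + …: p(3)=3; p(4)=5; p(5)=7; p(6)=11; p(7)=15; p(8)=22; p(9)=30; p(10)=42; p(11)=56; p(12)=77. So valid n = 4, 5, 6, 7, 8, 9, 10, 11.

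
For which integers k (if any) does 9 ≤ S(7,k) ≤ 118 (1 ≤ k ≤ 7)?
2, 6

S(7,1)=1; S(7,2)=63; S(7,3)=301; S(7,4)=350; S(7,5)=140; S(7,6)=21; S(7,7)=1. So valid k = 2, 6.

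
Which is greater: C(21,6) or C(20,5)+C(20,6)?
Equal
By Pascal's identity: C(21,6) = C(20,5)+C(20,6) = 54,264. Equal.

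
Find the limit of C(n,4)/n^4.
1/24

Explanation: C(n,4) ≈ n^4/4! for large n. Limit = 1/4! = 1/24.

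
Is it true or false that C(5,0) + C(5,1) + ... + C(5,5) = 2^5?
True
Binomial theorem with x = y = 1: Σ C(5,i) = (1+1)^5 = 2^5 = 32. The statement holds.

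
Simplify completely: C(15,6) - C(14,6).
2,002

Solution: C(15,6) - C(14,6) = C(14,5) = 2,002.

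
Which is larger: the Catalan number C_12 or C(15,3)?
C_12

Working:
C_12 = C(24,12)/(12+1) = 2,704,156/13 = 208,012; C(15,3) = 455.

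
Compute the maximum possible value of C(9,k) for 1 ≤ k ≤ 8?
126

Reasoning: C(9,k) is maximised at the centre of the row: C(9,4) = 126.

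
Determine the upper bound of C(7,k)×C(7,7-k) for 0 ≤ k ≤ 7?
1,225

Solution: C(7,k)·C(7,7-k) = C(7,k)², maximised at the centre k = 3: C(7,3)² = 1,225.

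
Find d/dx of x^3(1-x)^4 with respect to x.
Product rule: 3x^{2}(1-x)^{4} + x^3·(-4)(1-x)^{3}.
Final answer: 3x^2(1-x)^4 - 4x^3(1-x)^3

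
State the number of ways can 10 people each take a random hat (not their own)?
1,334,961

Explanation: Using D(n) = (n-1)[D(n-1) + D(n-2)]:
D(10) = (10-1) × [D(9) + D(8)]
      = 9 × [133496 + 14833]
      = 9 × 148329
      = 1,334,961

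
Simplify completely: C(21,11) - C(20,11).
184,756
C(21,11) - C(20,11) = C(20,10) = 184,756.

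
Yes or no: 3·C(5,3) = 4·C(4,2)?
No

Reasoning: Absorption identity k·C(n,k) = n·C(n-1,k-1). LHS = 3·10 = 30; RHS = 4·6 = 24.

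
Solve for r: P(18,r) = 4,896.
3
P(18,r) = 18·17·…·(18−r+1), a product of r factors. Multiplying down from 18: 18 = 18; 18·17 = 306; 18·17·16 = 4,896 ✓ (3 factors). So r = 3.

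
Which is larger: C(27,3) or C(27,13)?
C(27,13)

Reasoning: C(27,3)=2,925, C(27,13)=20,058,300.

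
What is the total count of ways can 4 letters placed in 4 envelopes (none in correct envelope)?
9

Solution: Using D(n) = (n-1)[D(n-1) + D(n-2)]:
D(4) = (4-1) × [D(3) + D(2)]
      = 3 × [2 + 1]
      = 3 × 3
      = 9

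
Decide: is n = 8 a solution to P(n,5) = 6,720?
Yes

Solution: P(8,5) = 8·7·6·5·4 = 6,720, which equals 6,720.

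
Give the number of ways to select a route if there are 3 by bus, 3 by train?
6

Working:
By the addition principle: 3 + 3 = 6.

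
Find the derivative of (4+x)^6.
6(4+x)^5

Explanation: Using the power rule: d/dx (4+x)^6 = 6(4+x)^{5}.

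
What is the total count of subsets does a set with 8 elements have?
256

Each element can be included or excluded: 2^8 = 256.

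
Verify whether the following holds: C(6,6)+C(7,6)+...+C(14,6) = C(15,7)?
True
Hockey stick identity gives Σ = C(15,7) = 6,435; RHS C(15,7) = 6,435.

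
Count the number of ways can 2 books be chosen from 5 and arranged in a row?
20

Explanation: P(5,2) = 5!/(5-2)! = 20.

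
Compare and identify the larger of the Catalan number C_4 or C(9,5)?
C(9,5)

Explanation: C_4 = C(8,4)/(4+1) = 70/5 = 14; C(9,5) = 126.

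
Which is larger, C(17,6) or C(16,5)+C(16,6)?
Equal

Explanation: By Pascal's identity: C(17,6) = C(16,5)+C(16,6) = 12,376. Equal.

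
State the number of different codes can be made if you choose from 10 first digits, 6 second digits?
By the multiplication principle: 10 × 6 = 60.
Final answer: 60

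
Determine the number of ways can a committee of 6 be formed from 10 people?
210

Working:
C(10,6) = 10! / (6! × (10-6)!)
         = 10! / (6! × 4!)
         = 210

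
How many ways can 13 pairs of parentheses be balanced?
742,900

Working:
Using the Catalan number formula: C_n = C(2n, n) / (n+1)
C_13 = C(26, 13) / (13+1)
     = 10400600 / 14
     = 742,900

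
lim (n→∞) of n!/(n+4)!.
0

Explanation: n!/(n+4)! = 1/[(n+1)(n+2)···(n+4)] → 0 as n → ∞.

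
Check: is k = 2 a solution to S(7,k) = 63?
Yes

Working:
S(7,2) = 2·S(6,2) + S(6,1) = 2·31 + 1 = 63, which equals 63.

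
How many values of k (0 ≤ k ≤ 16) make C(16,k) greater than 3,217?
7
Row 16 is unimodal and symmetric about k=16/2. C(16,4)=1,820 ≤ 3,217; C(16,5)=4,368 > 3,217; by symmetry C(16,k) > 3,217 for k = 5..11. That's 11 - 5 + 1 = 7 values.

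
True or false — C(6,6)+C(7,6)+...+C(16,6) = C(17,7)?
True

Explanation: Hockey stick identity gives Σ = C(17,7) = 19,448; RHS C(17,7) = 19,448.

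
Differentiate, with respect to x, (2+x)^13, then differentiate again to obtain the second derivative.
156(2+x)^11

Working:
First derivative: 13(2+x)^{12}. Second derivative: 13·12·(2+x)^{11} = 156(2+x)^{11}.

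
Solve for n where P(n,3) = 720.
10
P(n,3) = n(n−1)(n−2) is increasing in n; n(n−1)(n−2) ≈ (n−1)^3 = 720 gives n ≈ 10.0. Check: P(8,3) = 336, P(9,3) = 504, P(10,3) = 720 ✓. So n = 10.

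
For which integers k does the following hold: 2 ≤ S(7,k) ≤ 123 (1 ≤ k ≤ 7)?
2, 6

Working:
S(7,1)=1; S(7,2)=63; S(7,3)=301; S(7,4)=350; S(7,5)=140; S(7,6)=21; S(7,7)=1. So valid k = 2, 6.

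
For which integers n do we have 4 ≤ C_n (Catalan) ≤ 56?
3, 4, 5

Working:
C_2=2; C_3=5; C_4=14; C_5=42; C_6=132. So valid n = 3, 4, 5.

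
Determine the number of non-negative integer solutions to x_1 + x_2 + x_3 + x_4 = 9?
220
C(9+4-1, 4-1) = 220.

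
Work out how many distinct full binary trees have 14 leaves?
742,900

Reasoning: Using the Catalan number formula: C_n = C(2n, n) / (n+1)
C_13 = C(26, 13) / (13+1)
     = 10400600 / 14
     = 742,900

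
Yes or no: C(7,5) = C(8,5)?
LHS = C(7,5) = 21; RHS = C(8,5) = 56. 21 ≠ 56, so the statement does not hold.

Answer: No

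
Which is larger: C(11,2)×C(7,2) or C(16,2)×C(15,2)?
C(16,2)×C(15,2)

Reasoning: C(11,2)×C(7,2)=1,155, C(16,2)×C(15,2)=12,600.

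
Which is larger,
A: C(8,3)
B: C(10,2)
A
A=C(8,3)=56, B=C(10,2)=45.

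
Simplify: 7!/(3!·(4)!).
35

This is C(7,3) = 35.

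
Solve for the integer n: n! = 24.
4

n! is strictly increasing. 2! = 2, 3! = 6, 4! = 24 ✓. So n = 4.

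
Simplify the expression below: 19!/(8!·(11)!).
75,582

Working:
This is C(19,8) = 75,582.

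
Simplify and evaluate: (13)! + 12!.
6,706,022,400

(13)! + 12! = (13)·12! + 12! = (13+1)·12! = 14·12! = 6,706,022,400.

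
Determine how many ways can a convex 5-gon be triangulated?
5

Using the Catalan number formula: C_n = C(2n, n) / (n+1)
C_3 = C(6, 3) / (3+1)
     = 20 / 4
     = 5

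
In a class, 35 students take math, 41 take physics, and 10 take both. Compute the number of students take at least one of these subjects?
|A∪B| = |A|+|B|-|A∩B| = 35+41-10 = 66.
Final answer: 66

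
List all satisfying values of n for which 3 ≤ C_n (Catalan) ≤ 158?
3, 4, 5, 6

Solution: C_2=2; C_3=5; C_4=14; C_5=42; C_6=132; C_7=429. So valid n = 3, 4, 5, 6.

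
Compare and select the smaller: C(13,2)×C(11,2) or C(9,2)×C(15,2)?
C(9,2)×C(15,2)

C(13,2)×C(11,2)=4,290, C(9,2)×C(15,2)=3,780.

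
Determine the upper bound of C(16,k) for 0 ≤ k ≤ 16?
12,870

Reasoning: Maximum at k = 8: C(16,8) = 12,870.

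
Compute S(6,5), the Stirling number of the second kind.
15

Explanation: Using the Stirling recurrence: S(n,k) = k·S(n-1,k) + S(n-1,k-1)
S(6,5) = 5·S(5,5) + S(5,4)
         = 5·1 + 10
         = 5 + 10
         = 15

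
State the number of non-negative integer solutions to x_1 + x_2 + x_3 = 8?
C(8+3-1, 3-1) = 45.
Final answer: 45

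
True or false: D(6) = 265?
True
Derangements of 6 elements: D(6) = (6-1)·[D(5) + D(4)] = 5·[44 + 9] = 265.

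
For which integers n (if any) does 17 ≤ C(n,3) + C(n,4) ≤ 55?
6

Solution: C(5,3)+C(5,4)=15; C(6,3)+C(6,4)=35; C(7,3)+C(7,4)=70. So valid n = 6.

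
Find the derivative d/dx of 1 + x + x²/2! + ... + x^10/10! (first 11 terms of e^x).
1 + x + x²/2! + ... + x^9/9!

Differentiating term by term gives the first 10 terms of e^x.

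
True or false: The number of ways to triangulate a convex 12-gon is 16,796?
True

Reasoning: Triangulations of a convex 12-gon are counted by the Catalan number C_10: C_10 = C(20,10)/(10+1) = 184,756/11 = 16,796.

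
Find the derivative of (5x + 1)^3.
15(5x + 1)^2

Solution: Chain rule: 3(5x+1)^{2} × 5 = 15(5x+1)^{2}.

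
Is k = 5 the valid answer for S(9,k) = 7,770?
No

Reasoning: S(9,5) = 5·S(8,5) + S(8,4) = 5·1,050 + 1,701 = 6,951, which does not equal 7,770.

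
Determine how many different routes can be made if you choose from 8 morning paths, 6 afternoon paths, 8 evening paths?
384
By the multiplication principle: 8 × 6 × 8 = 384.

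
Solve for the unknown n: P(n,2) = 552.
24

Solution: P(n,2) = n(n−1) is increasing in n; n(n−1) ≈ (n−0.5)^2 = 552 gives n ≈ 24.0. Check: P(22,2) = 462, P(23,2) = 506, P(24,2) = 552 ✓. So n = 24.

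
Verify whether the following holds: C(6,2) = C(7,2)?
LHS = C(6,2) = 15; RHS = C(7,2) = 21. 15 ≠ 21, so the statement does not hold.
Final answer: False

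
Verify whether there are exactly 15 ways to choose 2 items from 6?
True

Explanation: C(6,2) = 15.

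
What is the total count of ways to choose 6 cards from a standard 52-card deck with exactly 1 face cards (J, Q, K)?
7,896,096

Reasoning: 12 face cards and 40 non-face cards: C(12,1) × C(40,5) = 12 × 658,008 = 7,896,096.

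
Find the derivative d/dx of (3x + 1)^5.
15(3x + 1)^4

Chain rule: 5(3x+1)^{4} × 3 = 15(3x+1)^{4}.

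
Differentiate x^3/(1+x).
Quotient rule: [3x^{2}(1+x) - x^3]/(1+x)².
Final answer: (3x^2(1+x) - x^3)/(1+x)²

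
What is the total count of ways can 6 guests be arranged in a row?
720

Reasoning: Arrangements of 6 distinct objects: 6! = 720.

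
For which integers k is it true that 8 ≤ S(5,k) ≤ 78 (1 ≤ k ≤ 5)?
2, 3, 4

Working:
S(5,1)=1; S(5,2)=15; S(5,3)=25; S(5,4)=10; S(5,5)=1. So valid k = 2, 3, 4.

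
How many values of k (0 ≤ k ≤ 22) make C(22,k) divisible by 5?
8

Explanation: Checking C(22,k) mod 5 for k = 0..22: divisible at k = 3, 4, 8, 9, 13, 14, 18, 19. That's 8 values.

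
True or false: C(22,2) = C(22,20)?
True
C(22,2) = C(22,22-2) by the symmetry property; both equal 231.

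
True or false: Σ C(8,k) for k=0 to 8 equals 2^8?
True

Reasoning: Binomial theorem: Σ C(8,k) = (1+1)^8 = 2^8 = 256; RHS 2^8 = 256.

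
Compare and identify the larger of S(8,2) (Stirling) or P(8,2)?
S(8,2) = 2·S(7,2) + S(7,1) = 2·63 + 1 = 127; P(8,2) = 56.

Answer: S(8,2)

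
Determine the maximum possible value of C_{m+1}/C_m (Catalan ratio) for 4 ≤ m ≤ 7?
10/3

C_{m+1}/C_m = 2(2m+1)/(m+2), which increases with m. Maximum at m = 7: 2·15/9 = 10/3.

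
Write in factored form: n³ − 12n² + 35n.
n(n − 5)(n − 7)

Solution: n³ − 12n² + 35n = n(n² − 12n + 35) = n(n − 5)(n − 7).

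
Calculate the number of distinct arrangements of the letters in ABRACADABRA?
83,160

Explanation: Word has 11 letters (A=5, B=2, R=2, C=1, D=1). Arrangements: 11!/Π(k!) = 83,160.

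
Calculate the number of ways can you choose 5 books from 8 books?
56

Reasoning: C(8,5) = 8! / (5! × (8-5)!)
         = 8! / (5! × 3!)
         = 56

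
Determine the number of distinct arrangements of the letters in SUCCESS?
Word has 7 letters (S=3, U=1, C=2, E=1). Arrangements: 7!/Π(k!) = 420.
Final answer: 420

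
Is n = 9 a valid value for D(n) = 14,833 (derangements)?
No

Working:
D(9) = (9-1)·[D(8) + D(7)] = 8·[14,833 + 1,854] = 133,496, which does not equal 14,833.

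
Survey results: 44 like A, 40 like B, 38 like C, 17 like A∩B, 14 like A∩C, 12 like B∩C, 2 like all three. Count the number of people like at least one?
81
|A∪B∪C| = 44+40+38-17-14-12+2 = 81.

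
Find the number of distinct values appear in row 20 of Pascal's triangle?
11

Row 20 has entries C(20,0)..C(20,20); by symmetry C(20,k)=C(20,20-k), giving 11 distinct values.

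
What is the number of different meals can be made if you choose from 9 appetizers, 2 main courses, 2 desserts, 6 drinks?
216

By the multiplication principle: 9 × 2 × 2 × 6 = 216.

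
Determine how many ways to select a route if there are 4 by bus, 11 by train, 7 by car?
By the addition principle: 4 + 11 + 7 = 22.

Answer: 22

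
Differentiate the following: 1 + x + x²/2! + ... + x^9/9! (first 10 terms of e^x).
1 + x + x²/2! + ... + x^8/8!

Reasoning: Differentiating term by term gives the first 9 terms of e^x.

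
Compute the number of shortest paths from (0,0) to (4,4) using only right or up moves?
70

Choose 4 rights from 8 moves: C(8,4) = 70.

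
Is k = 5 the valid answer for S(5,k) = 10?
No

Working:
S(5,5) = 5·S(4,5) + S(4,4) = 5·0 + 1 = 1, which does not equal 10.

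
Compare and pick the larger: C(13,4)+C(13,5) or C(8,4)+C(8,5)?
C(13,4)+C(13,5)

Working:
First=2,002, Second=126.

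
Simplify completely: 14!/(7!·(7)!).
3,432
This is C(14,7) = 3,432.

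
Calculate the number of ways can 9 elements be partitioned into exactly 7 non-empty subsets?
462

Solution: This equals S(9,7), the Stirling number of the 2nd kind.
Using the Stirling recurrence: S(n,k) = k·S(n-1,k) + S(n-1,k-1)
S(9,7) = 7·S(8,7) + S(8,6)
         = 7·28 + 266
         = 196 + 266
         = 462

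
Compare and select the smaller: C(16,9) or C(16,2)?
C(16,2)

Explanation: C(16,9)=11,440, C(16,2)=120.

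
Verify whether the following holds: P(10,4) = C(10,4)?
False

Reasoning: P(10,4) = 5,040 but C(10,4) = 210; they differ by a factor of 4! = 24, so the statement does not hold.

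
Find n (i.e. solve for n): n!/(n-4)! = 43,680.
16
n!/(n-4)! = n×(n-1)×(n-2)×(n-3), a product of 4 consecutive integers ≈ (n−1.5)^4. 43,680^(1/4) + 1.5 ≈ 16.0; check n = 16: 16×15×14×13 = 43,680 ✓. So n = 16.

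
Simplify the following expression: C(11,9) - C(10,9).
C(11,9) - C(10,9) = C(10,8) = 45.
Final answer: 45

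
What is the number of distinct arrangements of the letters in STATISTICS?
50,400
Word has 10 letters (S=3, T=3, A=1, I=2, C=1). Arrangements: 10!/Π(k!) = 50,400.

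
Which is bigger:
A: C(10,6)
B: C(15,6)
A=C(10,6)=210, B=C(15,6)=5,005.
Final answer: B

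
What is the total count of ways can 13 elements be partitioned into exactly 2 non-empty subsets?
4,095

Working:
This equals S(13,2), the Stirling number of the 2nd kind.
Using the Stirling recurrence: S(n,k) = k·S(n-1,k) + S(n-1,k-1)
S(13,2) = 2·S(12,2) + S(12,1)
         = 2·2047 + 1
         = 4094 + 1
         = 4,095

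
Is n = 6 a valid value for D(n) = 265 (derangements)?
Yes

Solution: D(6) = (6-1)·[D(5) + D(4)] = 5·[44 + 9] = 265, which equals 265.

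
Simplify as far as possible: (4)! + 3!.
30

Explanation: (4)! + 3! = (4)·3! + 3! = (4+1)·3! = 5·3! = 30.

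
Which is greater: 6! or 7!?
6!=720, 7!=5,040. 7! > 6!.

Answer: 7!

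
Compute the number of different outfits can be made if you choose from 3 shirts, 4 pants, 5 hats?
60
By the multiplication principle: 3 × 4 × 5 = 60.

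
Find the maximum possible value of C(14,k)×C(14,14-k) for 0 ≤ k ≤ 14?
11,778,624
C(14,k)·C(14,14-k) = C(14,k)², maximised at the centre k = 7: C(14,7)² = 11,778,624.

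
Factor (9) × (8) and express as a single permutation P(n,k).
P(9,2) = 9!/(7)!
Product of 2 consecutive descending integers starting at 9: P(9,2) = 9!/7! = 72.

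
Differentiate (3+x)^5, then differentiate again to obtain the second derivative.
First derivative: 5(3+x)^{4}. Second derivative: 5·4·(3+x)^{3} = 20(3+x)^{3}.
Final answer: 20(3+x)^3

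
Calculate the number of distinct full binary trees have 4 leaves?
5
Using the Catalan number formula: C_n = C(2n, n) / (n+1)
C_3 = C(6, 3) / (3+1)
     = 20 / 4
     = 5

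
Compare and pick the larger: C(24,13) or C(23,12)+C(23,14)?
C(24,13)

Solution: C(24,13)=2,496,144; C(23,12)+C(23,14)=1,352,078+817,190=2,169,268.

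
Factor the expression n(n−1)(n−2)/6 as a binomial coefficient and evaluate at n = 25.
C(n,3); C(25,3) = 2,300

Solution: n(n−1)(n−2)/6 = n!/(3!(n−3)!) = C(n,3). At n = 25: C(25,3) = 2,300.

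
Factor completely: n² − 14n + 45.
Seek roots whose sum is 14 and product is 45: (5, 9). So n² − 14n + 45 = (n − 5)(n − 9).
Final answer: (n − 5)(n − 9)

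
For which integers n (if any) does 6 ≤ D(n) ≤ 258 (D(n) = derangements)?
4, 5

Solution: Using D(n) = (n−1)[D(n−1) + D(n−2)] with D(1)=0, D(2)=1: D(3)=2; D(4)=9; D(5)=44; D(6)=265. So valid n = 4, 5.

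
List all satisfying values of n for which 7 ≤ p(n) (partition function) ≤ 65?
5, 6, 7, 8, 9, 10, 11

Tabulating p(n) via p(n) = p(n−1) + p(n−2) − p(n−5) − p(n−7) + …: p(4)=5; p(5)=7; p(6)=11; p(7)=15; p(8)=22; p(9)=30; p(10)=42; p(11)=56; p(12)=77. So valid n = 5, 6, 7, 8, 9, 10, 11.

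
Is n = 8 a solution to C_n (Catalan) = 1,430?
C_8 = C(16,8)/(8+1) = 12,870/9 = 1,430, which equals 1,430.
Final answer: Yes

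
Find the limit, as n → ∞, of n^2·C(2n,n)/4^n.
∞
C(2n,n) ~ 4^n/√(πn), so n^2·C(2n,n)/4^n ~ n^(2 − 1/2)/√π → ∞.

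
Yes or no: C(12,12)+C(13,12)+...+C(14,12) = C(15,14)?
No

Explanation: Hockey stick identity gives Σ = C(15,13) = 105; RHS C(15,14) = 15.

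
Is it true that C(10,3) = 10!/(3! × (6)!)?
False

Working:
The correct denominator is 3!×7!, giving C(10,3) = 120; the stated RHS is 10!/(3!×6!) = 840 ≠ 120, so the statement does not hold.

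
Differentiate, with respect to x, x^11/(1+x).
(11x^10(1+x) - x^11)/(1+x)²

Working:
Quotient rule: [11x^{10}(1+x) - x^11]/(1+x)².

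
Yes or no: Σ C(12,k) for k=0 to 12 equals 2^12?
Yes
Binomial theorem: Σ C(12,k) = (1+1)^12 = 2^12 = 4,096; RHS 2^12 = 4,096.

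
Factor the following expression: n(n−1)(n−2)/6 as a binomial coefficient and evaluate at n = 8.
n(n−1)(n−2)/6 = n!/(3!(n−3)!) = C(n,3). At n = 8: C(8,3) = 56.
Final answer: C(n,3); C(8,3) = 56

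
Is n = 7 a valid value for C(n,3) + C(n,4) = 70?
Yes

C(7,3) + C(7,4) = 35 + 35 = 70, which equals 70.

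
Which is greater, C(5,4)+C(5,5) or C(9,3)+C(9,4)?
C(9,3)+C(9,4)

Reasoning: First=6, Second=210.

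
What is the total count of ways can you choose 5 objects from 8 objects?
56

Reasoning: C(8,5) = 8! / (5! × (8-5)!)
         = 8! / (5! × 3!)
         = 56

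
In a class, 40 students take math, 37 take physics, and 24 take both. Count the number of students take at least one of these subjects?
53

Explanation: |A∪B| = |A|+|B|-|A∩B| = 40+37-24 = 53.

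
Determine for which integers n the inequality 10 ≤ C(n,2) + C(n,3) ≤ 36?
4, 5, 6

Solution: C(3,2)+C(3,3)=4; C(4,2)+C(4,3)=10; C(5,2)+C(5,3)=20; C(6,2)+C(6,3)=35; C(7,2)+C(7,3)=56. So valid n = 4, 5, 6.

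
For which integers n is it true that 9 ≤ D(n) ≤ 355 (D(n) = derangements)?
Using D(n) = (n−1)[D(n−1) + D(n−2)] with D(1)=0, D(2)=1: D(3)=2; D(4)=9; D(5)=44; D(6)=265; D(7)=1,854. So valid n = 4, 5, 6.

Answer: 4, 5, 6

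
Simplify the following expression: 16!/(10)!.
5,765,760

Solution: This equals 16×15×...×11 = 5,765,760.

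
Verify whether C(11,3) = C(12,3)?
False

Reasoning: LHS = C(11,3) = 165; RHS = C(12,3) = 220. 165 ≠ 220, so the statement does not hold.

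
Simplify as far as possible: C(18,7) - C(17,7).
12,376

Explanation: C(18,7) - C(17,7) = C(17,6) = 12,376.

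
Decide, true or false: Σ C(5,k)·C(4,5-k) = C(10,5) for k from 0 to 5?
False

Working:
Vandermonde's identity gives C(9,5) = 126; RHS C(10,5) = 252.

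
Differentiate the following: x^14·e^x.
(14x^13 + x^14)e^x

Reasoning: Product rule: d/dx[x^14]·e^x + x^14·d/dx[e^x] = 14x^{13}e^x + x^14e^x.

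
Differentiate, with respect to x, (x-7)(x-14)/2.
(2x - 21)/2

Explanation: d/dx[(x-7)(x-14)] = (x-14) + (x-7) = 2x - 21. Dividing by 2 gives (2x - 21)/2.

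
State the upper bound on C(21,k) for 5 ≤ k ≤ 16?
352,716

Reasoning: C(21,k) is maximised at the centre of the row: C(21,10) = 352,716.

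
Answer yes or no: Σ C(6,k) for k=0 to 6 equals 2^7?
No

Working:
Binomial theorem: Σ C(6,k) = (1+1)^6 = 2^6 = 64; RHS 2^7 = 128.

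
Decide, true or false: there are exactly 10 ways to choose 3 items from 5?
True

Explanation: C(5,3) = 10.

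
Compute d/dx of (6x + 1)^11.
66(6x + 1)^10

Explanation: Chain rule: 11(6x+1)^{10} × 6 = 66(6x+1)^{10}.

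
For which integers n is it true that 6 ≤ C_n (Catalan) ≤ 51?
4, 5

C_3=5; C_4=14; C_5=42; C_6=132. So valid n = 4, 5.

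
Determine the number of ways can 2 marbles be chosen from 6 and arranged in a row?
P(6,2) = 6!/(6-2)! = 30.

Answer: 30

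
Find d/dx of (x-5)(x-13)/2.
d/dx[(x-5)(x-13)] = (x-13) + (x-5) = 2x - 18. Dividing by 2 gives (2x - 18)/2.

Answer: (2x - 18)/2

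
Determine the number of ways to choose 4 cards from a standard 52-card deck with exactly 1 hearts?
118,807

Explanation: 13 hearts and 39 non-hearts: C(13,1) × C(39,3) = 13 × 9139 = 118,807.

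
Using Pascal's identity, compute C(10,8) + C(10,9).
55

C(10,8) + C(10,9) = C(11,9) = 55.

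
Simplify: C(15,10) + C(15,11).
4,368

By Pascal's identity: C(16,11) = 4,368.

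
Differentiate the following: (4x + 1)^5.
Chain rule: 5(4x+1)^{4} × 4 = 20(4x+1)^{4}.

Answer: 20(4x + 1)^4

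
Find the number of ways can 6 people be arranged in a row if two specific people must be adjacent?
Treat pair as unit: (6-1)! arrangements × 2 internal orders = 240.
Final answer: 240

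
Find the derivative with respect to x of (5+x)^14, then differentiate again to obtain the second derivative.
182(5+x)^12

Reasoning: First derivative: 14(5+x)^{13}. Second derivative: 14·13·(5+x)^{12} = 182(5+x)^{12}.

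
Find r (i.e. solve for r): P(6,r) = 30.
2

Reasoning: P(6,r) = 6·5·…·(6−r+1), a product of r factors. Multiplying down from 6: 6 = 6; 6·5 = 30 ✓ (2 factors). So r = 2.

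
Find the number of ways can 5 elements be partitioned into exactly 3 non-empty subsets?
25
This equals S(5,3), the Stirling number of the 2nd kind.
Using the Stirling recurrence: S(n,k) = k·S(n-1,k) + S(n-1,k-1)
S(5,3) = 3·S(4,3) + S(4,2)
         = 3·6 + 7
         = 18 + 7
         = 25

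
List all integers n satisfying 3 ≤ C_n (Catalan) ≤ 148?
3, 4, 5, 6

Solution: C_2=2; C_3=5; C_4=14; C_5=42; C_6=132; C_7=429. So valid n = 3, 4, 5, 6.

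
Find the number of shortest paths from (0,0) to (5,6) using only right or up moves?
Choose 5 rights from 11 moves: C(11,5) = 462.
Final answer: 462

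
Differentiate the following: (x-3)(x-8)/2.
d/dx[(x-3)(x-8)] = (x-8) + (x-3) = 2x - 11. Dividing by 2 gives (2x - 11)/2.

Answer: (2x - 11)/2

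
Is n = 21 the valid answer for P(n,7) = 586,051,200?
Yes

Solution: P(21,7) = 21·20·19·18·17·16·15 = 586,051,200, which equals 586,051,200.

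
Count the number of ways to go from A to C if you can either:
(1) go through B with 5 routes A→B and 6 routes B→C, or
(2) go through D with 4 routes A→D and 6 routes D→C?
54

Route via B: 5×6=30. Route via D: 4×6=24. Total: 54.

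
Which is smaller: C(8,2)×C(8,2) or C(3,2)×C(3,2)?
C(8,2)×C(8,2)=784, C(3,2)×C(3,2)=9.
Final answer: C(3,2)×C(3,2)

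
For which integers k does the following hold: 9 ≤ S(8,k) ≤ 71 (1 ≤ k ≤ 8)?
7

Explanation: S(8,1)=1; S(8,2)=127; S(8,3)=966; S(8,4)=1,701; S(8,5)=1,050; S(8,6)=266; S(8,7)=28; S(8,8)=1. So valid k = 7.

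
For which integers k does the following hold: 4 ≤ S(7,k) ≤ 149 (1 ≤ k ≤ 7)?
2, 5, 6

Reasoning: S(7,1)=1; S(7,2)=63; S(7,3)=301; S(7,4)=350; S(7,5)=140; S(7,6)=21; S(7,7)=1. So valid k = 2, 5, 6.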